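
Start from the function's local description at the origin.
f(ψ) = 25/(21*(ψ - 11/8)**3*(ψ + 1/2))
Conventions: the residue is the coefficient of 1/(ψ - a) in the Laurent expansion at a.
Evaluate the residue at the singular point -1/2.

At the order-1 pole -1/2 set g(ψ) = (ψ - (-1/2))*f(ψ) = 25/(21*(ψ - 11/8)**3).
Simple pole: residue = g(a) at a = -1/2, which is -512/2835.

The residue is -512/2835.


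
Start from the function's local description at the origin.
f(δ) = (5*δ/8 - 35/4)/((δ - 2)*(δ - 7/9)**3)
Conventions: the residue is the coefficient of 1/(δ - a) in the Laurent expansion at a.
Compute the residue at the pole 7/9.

At the order-3 pole 7/9 set g(δ) = (δ - (7/9))^3*f(δ) = (5*δ/8 - 35/4)/(δ - 2).
Order-3 pole: residue = g''(a)/2; g''(7/9) = 10935/1331, so the residue is 10935/2662.

The residue is 10935/2662.


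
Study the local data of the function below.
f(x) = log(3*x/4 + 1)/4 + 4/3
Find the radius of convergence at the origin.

Branch term (1/4)*log(1 - x/(-4/3)): its argument vanishes at x = -4/3, a logarithmic branch point, modulus 4/3.
The radius of convergence is the smallest modulus among the singular points: 4/3.

The radius of convergence is 4/3.


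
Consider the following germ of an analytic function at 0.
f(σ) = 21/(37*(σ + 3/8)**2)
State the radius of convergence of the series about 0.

The radius of convergence is 3/8.

Denominator factor (σ + 3/8)^2: pole of order 2 at -3/8, modulus 3/8.
The radius of convergence is the smallest modulus among the singular points: 3/8.


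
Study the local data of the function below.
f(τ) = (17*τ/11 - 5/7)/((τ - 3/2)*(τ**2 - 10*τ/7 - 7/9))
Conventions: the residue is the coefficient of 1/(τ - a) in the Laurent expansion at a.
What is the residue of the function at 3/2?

The residue is -342/143.

At the order-1 pole 3/2 set g(τ) = (τ - (3/2))*f(τ) = (17*τ/11 - 5/7)/(τ**2 - 10*τ/7 - 7/9).
Simple pole: residue = g(a) at a = 3/2, which is -342/143.


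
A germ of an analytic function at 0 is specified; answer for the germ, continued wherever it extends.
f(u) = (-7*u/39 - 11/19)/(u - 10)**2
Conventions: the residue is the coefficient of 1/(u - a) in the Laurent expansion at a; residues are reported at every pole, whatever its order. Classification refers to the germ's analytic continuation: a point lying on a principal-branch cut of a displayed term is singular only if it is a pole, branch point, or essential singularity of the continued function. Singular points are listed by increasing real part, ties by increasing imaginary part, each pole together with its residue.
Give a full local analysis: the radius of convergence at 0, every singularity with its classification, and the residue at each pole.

Denominator factor (u - 10)^2: pole of order 2 at 10, modulus 10.
The radius of convergence is the smallest modulus among the singular points: 10.
At the order-2 pole 10 set g(u) = (u - (10))^2*f(u) = -7*u/39 - 11/19.
Order-2 pole: residue = g'(a); g'(10) = -7/39, so the residue is -7/39.

Radius of convergence at 0: 10.
At 10: a pole of order 2; residue -7/39.


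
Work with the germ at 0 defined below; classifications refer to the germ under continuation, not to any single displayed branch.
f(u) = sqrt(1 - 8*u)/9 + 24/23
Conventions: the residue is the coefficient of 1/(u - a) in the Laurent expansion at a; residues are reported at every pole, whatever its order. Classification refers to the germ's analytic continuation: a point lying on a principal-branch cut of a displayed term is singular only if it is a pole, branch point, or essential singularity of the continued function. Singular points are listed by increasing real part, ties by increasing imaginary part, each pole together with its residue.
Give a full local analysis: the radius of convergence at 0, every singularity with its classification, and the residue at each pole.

Radius of convergence at 0: 1/8.
At 1/8: an algebraic (square-root) branch point.

Branch term (1/9)*sqrt(1 - u/(1/8)): its argument vanishes at u = 1/8, a square-root branch point, modulus 1/8.
The radius of convergence is the smallest modulus among the singular points: 1/8.


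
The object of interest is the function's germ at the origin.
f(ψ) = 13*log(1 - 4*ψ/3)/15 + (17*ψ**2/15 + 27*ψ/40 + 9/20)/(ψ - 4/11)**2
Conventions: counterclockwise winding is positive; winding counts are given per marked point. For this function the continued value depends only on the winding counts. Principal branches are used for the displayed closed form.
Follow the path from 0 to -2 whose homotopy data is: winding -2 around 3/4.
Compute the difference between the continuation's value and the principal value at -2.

Continued minus principal equals -(52/15)*pi*i.

The rational part is single-valued and drops out of the difference; each branch term changes only by its own monodromy.
(13/15)*log(1 - ψ/(3/4)): each positive loop around 3/4 adds 2*pi*i to the log, so winding -2 contributes (13/15)*(-2)*2*pi*i = -(52/15)*pi*i.
Summing the contributions at ψ = -2 gives -(52/15)*pi*i.


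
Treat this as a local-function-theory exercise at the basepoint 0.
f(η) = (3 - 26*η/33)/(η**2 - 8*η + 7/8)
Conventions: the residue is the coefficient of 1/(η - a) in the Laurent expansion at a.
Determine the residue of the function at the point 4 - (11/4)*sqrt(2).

The residue is -13/33 + (5/363)*sqrt(2).

The factor η**2 - 8*η + 7/8 splits as (η - a)(η - a') with a = 4 - (11/4)*sqrt(2), a' = 4 + (11/4)*sqrt(2). At the order-1 pole a set g(η) = (η - a)*f(η) = [3 - 26*η/33] / (η - a').
Simple pole: residue = g(a) at a = 4 - (11/4)*sqrt(2), which is -13/33 + (5/363)*sqrt(2).


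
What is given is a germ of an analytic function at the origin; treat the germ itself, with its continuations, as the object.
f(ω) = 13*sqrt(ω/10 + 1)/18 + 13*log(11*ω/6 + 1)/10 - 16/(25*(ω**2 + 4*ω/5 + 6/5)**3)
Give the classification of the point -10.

The point is an algebraic (square-root) branch point.

The term (13/18)*sqrt(1 - ω/(-10)) has argument 1 - -10/(-10) = 0 at -10: a square-root (algebraic, two-sheeted) branch point; the remaining terms are analytic or single-valued there.


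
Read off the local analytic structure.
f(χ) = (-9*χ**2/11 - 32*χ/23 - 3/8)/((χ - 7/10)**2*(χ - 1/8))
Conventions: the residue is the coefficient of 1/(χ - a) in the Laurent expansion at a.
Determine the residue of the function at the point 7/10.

The residue is 117872/133837.

At the order-2 pole 7/10 set g(χ) = (χ - (7/10))^2*f(χ) = (-9*χ**2/11 - 32*χ/23 - 3/8)/(χ - 1/8).
Order-2 pole: residue = g'(a); g'(7/10) = 117872/133837, so the residue is 117872/133837.


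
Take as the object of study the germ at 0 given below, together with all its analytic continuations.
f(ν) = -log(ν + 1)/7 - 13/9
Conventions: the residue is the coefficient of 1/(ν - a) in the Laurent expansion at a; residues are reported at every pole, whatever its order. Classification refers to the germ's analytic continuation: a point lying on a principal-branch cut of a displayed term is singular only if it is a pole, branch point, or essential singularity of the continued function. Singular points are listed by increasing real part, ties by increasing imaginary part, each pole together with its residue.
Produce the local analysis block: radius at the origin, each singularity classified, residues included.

Branch term (-1/7)*log(1 - ν/(-1)): its argument vanishes at ν = -1, a logarithmic branch point, modulus 1.
The radius of convergence is the smallest modulus among the singular points: 1.

Radius of convergence at 0: 1.
At -1: a logarithmic branch point.


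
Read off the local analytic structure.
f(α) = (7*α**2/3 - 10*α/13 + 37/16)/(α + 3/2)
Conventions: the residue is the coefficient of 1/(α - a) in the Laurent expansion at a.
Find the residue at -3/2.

At the order-1 pole -3/2 set g(α) = (α - (-3/2))*f(α) = 7*α**2/3 - 10*α/13 + 37/16.
Simple pole: residue = g(a) at a = -3/2, which is 1813/208.

The residue is 1813/208.


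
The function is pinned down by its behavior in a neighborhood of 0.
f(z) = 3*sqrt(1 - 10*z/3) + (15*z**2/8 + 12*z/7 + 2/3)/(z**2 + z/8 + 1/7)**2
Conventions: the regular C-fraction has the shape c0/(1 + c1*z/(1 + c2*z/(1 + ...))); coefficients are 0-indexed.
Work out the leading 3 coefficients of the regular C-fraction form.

Taylor coefficients (expand at 0): a_0 = 107/3, a_1 = 131/6, a_2 = -14131/32.
c0 = a_0 = 107/3. Peel one level at a time: if S = 1 + c*z/S' with S'(0) = 1, then c is the z-coefficient of S and S' = c*z/(S - 1).
S_1 = c0/f = 1 + (-131/214)*z + (4673339/366368)*z^2 + ...; c1 = -131/214.
S_2 = c1*z/(S_1 - 1) = 1 + (4673339/224272)*z + ...; c2 = 4673339/224272.

The regular C-fraction coefficients are [107/3, -131/214, 4673339/224272].


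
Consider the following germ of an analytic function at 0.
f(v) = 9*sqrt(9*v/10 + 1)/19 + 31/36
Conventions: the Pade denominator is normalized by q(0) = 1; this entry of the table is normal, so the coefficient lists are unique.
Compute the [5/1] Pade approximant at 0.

Taylor coefficients needed (expand at 0): a_0 = 913/684, a_1 = 81/380, a_2 = -729/15200, a_3 = 6561/304000, a_4 = -59049/4864000, a_5 = 3720087/486400000, a_6 = -100442349/19456000000.
Write the denominator as Q(v) = 1 + q1*v. Requiring Q*f - P = O(v^7) with deg P <= 5 kills the coefficients of v^6..v^6 in Q*f:
  v^6: a_6 + q1*a_5 = 0, i.e. -100442349/19456000000 + (3720087/486400000)*q1 = 0.
Solving this linear system: q1 = 27/40.
The numerator is Q*f truncated at degree 5: P0 = a_0 = 913/684; P1 = a_1 + q1*a_0 = 3387/3040; P2 = a_2 + q1*a_1 = 729/7600; P3 = a_3 + q1*a_2 = -6561/608000; P4 = a_4 + q1*a_3 = 59049/24320000; P5 = a_5 + q1*a_4 = -531441/972800000.

The Pade approximant has numerator coefficients [913/684, 3387/3040, 729/7600, -6561/608000, 59049/24320000, -531441/972800000]; denominator coefficients [1, 27/40].


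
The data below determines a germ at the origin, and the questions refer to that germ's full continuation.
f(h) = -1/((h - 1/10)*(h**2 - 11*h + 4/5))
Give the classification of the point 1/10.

The denominator factor h - 1/10 vanishes at 1/10 and appears to the power 1; the numerator there equals -1, nonzero, and no other factor vanishes.
Hence a pole whose order is the multiplicity, 1.

The point is a pole of order 1.


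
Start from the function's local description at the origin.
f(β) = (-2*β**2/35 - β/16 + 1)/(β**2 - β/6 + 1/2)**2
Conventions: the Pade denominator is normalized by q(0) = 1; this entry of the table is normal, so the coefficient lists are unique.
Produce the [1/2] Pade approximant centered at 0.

Taylor coefficients needed (expand at 0): a_0 = 4, a_1 = 29/12, a_2 = -3163/210, a_3 = -55351/3780.
Write the denominator as Q(β) = 1 + q1*β + q2*β^2. Requiring Q*f - P = O(β^4) with deg P <= 1 kills the coefficients of β^2..β^3 in Q*f:
  β^2: a_2 + q1*a_1 + q2*a_0 = 0, i.e. -3163/210 + (29/12)*q1 + (4)*q2 = 0.
  β^3: a_3 + q1*a_2 + q2*a_1 = 0, i.e. -55351/3780 + (-3163/210)*q1 + (29/12)*q2 = 0.
Solving this linear system: q1 = -335254/999249, q2 = 416345749/104921145.
The numerator is Q*f truncated at degree 1: P0 = a_0 = 4; P1 = a_1 + q1*a_0 = 1431781/1332332.

The Pade approximant has numerator coefficients [4, 1431781/1332332]; denominator coefficients [1, -335254/999249, 416345749/104921145].


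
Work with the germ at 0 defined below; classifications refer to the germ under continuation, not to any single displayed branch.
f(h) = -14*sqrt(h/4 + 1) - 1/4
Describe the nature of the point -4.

The point is an algebraic (square-root) branch point.

The term (-14)*sqrt(1 - h/(-4)) has argument 1 - -4/(-4) = 0 at -4: a square-root (algebraic, two-sheeted) branch point; the remaining terms are analytic or single-valued there.


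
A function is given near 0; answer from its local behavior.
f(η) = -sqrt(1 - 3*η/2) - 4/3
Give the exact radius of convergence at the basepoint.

Branch term (-1)*sqrt(1 - η/(2/3)): its argument vanishes at η = 2/3, a square-root branch point, modulus 2/3.
The radius of convergence is the smallest modulus among the singular points: 2/3.

The radius of convergence is 2/3.


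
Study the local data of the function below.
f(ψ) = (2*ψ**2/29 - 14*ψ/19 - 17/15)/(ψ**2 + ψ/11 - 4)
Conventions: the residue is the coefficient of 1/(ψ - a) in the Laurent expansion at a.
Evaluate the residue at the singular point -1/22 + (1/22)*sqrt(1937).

The residue is -2252/6061 - (823747/176102355)*sqrt(1937).

The factor ψ**2 + ψ/11 - 4 splits as (ψ - a)(ψ - a') with a = -1/22 + (1/22)*sqrt(1937), a' = -1/22 - (1/22)*sqrt(1937). At the order-1 pole a set g(ψ) = (ψ - a)*f(ψ) = [2*ψ**2/29 - 14*ψ/19 - 17/15] / (ψ - a').
Simple pole: residue = g(a) at a = -1/22 + (1/22)*sqrt(1937), which is -2252/6061 - (823747/176102355)*sqrt(1937).


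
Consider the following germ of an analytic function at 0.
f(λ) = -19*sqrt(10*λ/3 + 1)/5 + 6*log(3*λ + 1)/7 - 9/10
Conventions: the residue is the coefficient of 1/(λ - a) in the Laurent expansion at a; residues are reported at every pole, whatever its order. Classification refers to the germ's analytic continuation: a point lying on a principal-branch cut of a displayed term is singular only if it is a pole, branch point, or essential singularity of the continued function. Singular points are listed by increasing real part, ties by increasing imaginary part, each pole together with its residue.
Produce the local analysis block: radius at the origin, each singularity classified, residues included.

Branch term (-19/5)*sqrt(1 - λ/(-3/10)): its argument vanishes at λ = -3/10, a square-root branch point, modulus 3/10.
Branch term (6/7)*log(1 - λ/(-1/3)): its argument vanishes at λ = -1/3, a logarithmic branch point, modulus 1/3.
The radius of convergence is the smallest modulus among the singular points: 3/10.
List the singular points by increasing real part (a conjugate pair: the negative imaginary part first).

Radius of convergence at 0: 3/10.
At -1/3: a logarithmic branch point.
At -3/10: an algebraic (square-root) branch point.


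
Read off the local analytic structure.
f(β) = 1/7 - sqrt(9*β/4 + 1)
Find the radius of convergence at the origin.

The radius of convergence is 4/9.

Branch term (-1)*sqrt(1 - β/(-4/9)): its argument vanishes at β = -4/9, a square-root branch point, modulus 4/9.
The radius of convergence is the smallest modulus among the singular points: 4/9.


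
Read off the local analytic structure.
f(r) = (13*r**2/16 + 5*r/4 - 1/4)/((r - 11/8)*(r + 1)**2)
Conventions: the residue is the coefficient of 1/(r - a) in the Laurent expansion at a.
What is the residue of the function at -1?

At the order-2 pole -1 set g(r) = (r - (-1))^2*f(r) = (13*r**2/16 + 5*r/4 - 1/4)/(r - 11/8).
Order-2 pole: residue = g'(a); g'(-1) = 101/361, so the residue is 101/361.

The residue is 101/361.


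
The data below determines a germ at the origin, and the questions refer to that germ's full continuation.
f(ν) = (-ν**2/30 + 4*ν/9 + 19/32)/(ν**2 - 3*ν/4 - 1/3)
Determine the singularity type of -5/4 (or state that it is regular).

Denominator factors: ν**2 - 3*ν/4 - 1/3 = 13/6 at ν = -5/4 — none vanishes.
So the germ continues analytically to -5/4.

The point is a regular point.


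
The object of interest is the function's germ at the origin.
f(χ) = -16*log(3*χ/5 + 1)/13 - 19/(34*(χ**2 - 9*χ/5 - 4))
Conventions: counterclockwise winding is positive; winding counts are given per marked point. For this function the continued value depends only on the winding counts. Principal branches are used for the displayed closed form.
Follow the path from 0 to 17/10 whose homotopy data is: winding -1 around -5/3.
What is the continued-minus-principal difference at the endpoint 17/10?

The rational part is single-valued and drops out of the difference; each branch term changes only by its own monodromy.
(-16/13)*log(1 - χ/(-5/3)): each positive loop around -5/3 adds 2*pi*i to the log, so winding -1 contributes (-16/13)*(-1)*2*pi*i = (32/13)*pi*i.
Summing the contributions at χ = 17/10 gives (32/13)*pi*i.

Continued minus principal equals (32/13)*pi*i.


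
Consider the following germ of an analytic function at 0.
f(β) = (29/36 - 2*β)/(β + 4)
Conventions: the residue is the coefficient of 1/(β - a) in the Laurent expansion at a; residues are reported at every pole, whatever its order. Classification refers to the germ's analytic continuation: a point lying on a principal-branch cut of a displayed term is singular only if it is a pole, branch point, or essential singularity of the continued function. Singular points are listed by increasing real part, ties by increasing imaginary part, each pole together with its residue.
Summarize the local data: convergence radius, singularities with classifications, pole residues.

Radius of convergence at 0: 4.
At -4: a pole of order 1; residue 317/36.

Denominator factor (β + 4): pole of order 1 at -4, modulus 4.
The radius of convergence is the smallest modulus among the singular points: 4.
At the order-1 pole -4 set g(β) = (β - (-4))*f(β) = 29/36 - 2*β.
Simple pole: residue = g(a) at a = -4, which is 317/36.


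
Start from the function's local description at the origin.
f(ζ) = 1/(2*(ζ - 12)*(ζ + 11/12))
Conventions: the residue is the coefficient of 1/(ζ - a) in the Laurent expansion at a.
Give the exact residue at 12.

At the order-1 pole 12 set g(ζ) = (ζ - (12))*f(ζ) = 1/(2*(ζ + 11/12)).
Simple pole: residue = g(a) at a = 12, which is 6/155.

The residue is 6/155.


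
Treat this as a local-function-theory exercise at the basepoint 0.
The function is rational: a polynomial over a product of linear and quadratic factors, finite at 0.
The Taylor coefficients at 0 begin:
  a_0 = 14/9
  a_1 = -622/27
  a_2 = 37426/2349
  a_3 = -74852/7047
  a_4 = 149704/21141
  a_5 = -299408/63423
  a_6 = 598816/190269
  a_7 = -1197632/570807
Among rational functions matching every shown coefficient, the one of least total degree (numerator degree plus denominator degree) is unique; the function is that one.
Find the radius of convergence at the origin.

The radius of convergence is 3/2.

No rational of total degree below 3 reproduces all 8 coefficients; solving the [2/1] Pade equations on them gives f(x) = (25*x**2/29 - 33*x + 7/3)/(x + 3/2), whose expansion matches every shown term.
Denominator factor (x + 3/2): pole of order 1 at -3/2, modulus 3/2.
The radius of convergence is the smallest modulus among the singular points: 3/2.


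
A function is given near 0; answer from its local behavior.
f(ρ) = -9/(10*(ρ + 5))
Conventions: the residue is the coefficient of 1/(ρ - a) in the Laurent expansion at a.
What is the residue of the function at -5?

At the order-1 pole -5 set g(ρ) = (ρ - (-5))*f(ρ) = -9/10.
Simple pole: residue = g(a) at a = -5, which is -9/10.

The residue is -9/10.


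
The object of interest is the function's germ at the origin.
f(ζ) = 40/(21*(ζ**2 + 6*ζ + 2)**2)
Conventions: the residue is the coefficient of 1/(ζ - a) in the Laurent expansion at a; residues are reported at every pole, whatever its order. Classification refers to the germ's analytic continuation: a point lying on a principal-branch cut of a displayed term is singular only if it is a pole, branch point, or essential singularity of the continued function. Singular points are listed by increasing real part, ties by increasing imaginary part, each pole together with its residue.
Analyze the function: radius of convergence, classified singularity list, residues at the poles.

Radius of convergence at 0: 3 - sqrt(7).
At -3 - sqrt(7): a pole of order 2; residue (10/1029)*sqrt(7).
At -3 + sqrt(7): a pole of order 2; residue -(10/1029)*sqrt(7).

Denominator factor (ζ**2 + 6*ζ + 2)^2: discriminant 28, real irrational roots -3 + sqrt(7) and -3 - sqrt(7); poles of order 2, moduli 3 - sqrt(7) and 3 + sqrt(7).
The radius of convergence is the smallest modulus among the singular points: 3 - sqrt(7).
The factor ζ**2 + 6*ζ + 2 splits as (ζ - a)(ζ - a') with a = -3 - sqrt(7), a' = -3 + sqrt(7). At the order-2 pole a set g(ζ) = (ζ - a)^2*f(ζ) = [40/21] / (ζ - a')^2.
Order-2 pole: residue = g'(a); g'(-3 - sqrt(7)) = (10/1029)*sqrt(7), so the residue is (10/1029)*sqrt(7).
The factor ζ**2 + 6*ζ + 2 splits as (ζ - a)(ζ - a') with a = -3 + sqrt(7), a' = -3 - sqrt(7). At the order-2 pole a set g(ζ) = (ζ - a)^2*f(ζ) = [40/21] / (ζ - a')^2.
Order-2 pole: residue = g'(a); g'(-3 + sqrt(7)) = -(10/1029)*sqrt(7), so the residue is -(10/1029)*sqrt(7).
List the singular points by increasing real part (a conjugate pair: the negative imaginary part first).


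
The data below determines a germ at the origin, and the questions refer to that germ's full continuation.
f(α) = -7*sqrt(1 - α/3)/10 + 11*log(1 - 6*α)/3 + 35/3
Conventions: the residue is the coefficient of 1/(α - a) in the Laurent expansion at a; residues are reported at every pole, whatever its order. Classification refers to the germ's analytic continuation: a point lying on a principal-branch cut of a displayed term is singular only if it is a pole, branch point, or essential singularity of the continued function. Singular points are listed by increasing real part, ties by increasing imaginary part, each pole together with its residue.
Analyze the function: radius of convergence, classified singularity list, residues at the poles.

Branch term (11/3)*log(1 - α/(1/6)): its argument vanishes at α = 1/6, a logarithmic branch point, modulus 1/6.
Branch term (-7/10)*sqrt(1 - α/(3)): its argument vanishes at α = 3, a square-root branch point, modulus 3.
The radius of convergence is the smallest modulus among the singular points: 1/6.
List the singular points by increasing real part (a conjugate pair: the negative imaginary part first).

Radius of convergence at 0: 1/6.
At 1/6: a logarithmic branch point.
At 3: an algebraic (square-root) branch point.


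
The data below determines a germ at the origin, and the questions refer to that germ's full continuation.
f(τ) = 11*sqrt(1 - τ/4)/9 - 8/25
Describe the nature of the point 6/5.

There is no denominator, hence no pole anywhere.
Branch term sqrt(1 - τ/(4)): argument at 6/5 is 7/10, nonzero, so 6/5 is not its branch point (a point on a principal cut is still regular for the continued germ).
So the germ continues analytically to 6/5.

The point is a regular point.


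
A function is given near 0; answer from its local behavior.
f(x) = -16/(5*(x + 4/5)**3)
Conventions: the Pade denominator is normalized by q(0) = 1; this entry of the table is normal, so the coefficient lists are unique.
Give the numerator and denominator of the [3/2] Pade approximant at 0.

Taylor coefficients needed (expand at 0): a_0 = -25/4, a_1 = 375/16, a_2 = -1875/32, a_3 = 15625/128, a_4 = -234375/1024, a_5 = 1640625/4096.
Write the denominator as Q(x) = 1 + q1*x + q2*x^2. Requiring Q*f - P = O(x^6) with deg P <= 3 kills the coefficients of x^4..x^5 in Q*f:
  x^4: a_4 + q1*a_3 + q2*a_2 = 0, i.e. -234375/1024 + (15625/128)*q1 + (-1875/32)*q2 = 0.
  x^5: a_5 + q1*a_4 + q2*a_3 = 0, i.e. 1640625/4096 + (-234375/1024)*q1 + (15625/128)*q2 = 0.
Solving this linear system: q1 = 3, q2 = 75/32.
The numerator is Q*f truncated at degree 3: P0 = a_0 = -25/4; P1 = a_1 + q1*a_0 = 75/16; P2 = a_2 + q1*a_1 + q2*a_0 = -375/128; P3 = a_3 + q1*a_2 + q2*a_1 = 625/512.

The Pade approximant has numerator coefficients [-25/4, 75/16, -375/128, 625/512]; denominator coefficients [1, 3, 75/32].


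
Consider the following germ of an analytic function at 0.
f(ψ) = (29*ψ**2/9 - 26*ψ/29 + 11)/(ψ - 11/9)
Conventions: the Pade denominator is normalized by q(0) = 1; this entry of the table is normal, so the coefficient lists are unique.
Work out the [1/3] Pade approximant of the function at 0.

Taylor coefficients needed (expand at 0): a_0 = -9, a_1 = -2115/319, a_2 = -28286/3509, a_3 = -254574/38599, a_4 = -2291166/424589.
Write the denominator as Q(ψ) = 1 + q1*ψ + q2*ψ^2 + q3*ψ^3. Requiring Q*f - P = O(ψ^5) with deg P <= 1 kills the coefficients of ψ^2..ψ^4 in Q*f:
  ψ^2: a_2 + q1*a_1 + q2*a_0 = 0, i.e. -28286/3509 + (-2115/319)*q1 + (-9)*q2 = 0.
  ψ^3: a_3 + q1*a_2 + q2*a_1 + q3*a_0 = 0, i.e. -254574/38599 + (-28286/3509)*q1 + (-2115/319)*q2 + (-9)*q3 = 0.
  ψ^4: a_4 + q1*a_3 + q2*a_2 + q3*a_1 = 0, i.e. -2291166/424589 + (-254574/38599)*q1 + (-28286/3509)*q2 + (-2115/319)*q3 = 0.
Solving this linear system: q1 = -7416447770/5409416529, q2 = 618501676/5409416529, q3 = 20006150366/48684748761.
The numerator is Q*f truncated at degree 1: P0 = a_0 = -9; P1 = a_1 + q1*a_0 = 99512177665/17430342149.

The Pade approximant has numerator coefficients [-9, 99512177665/17430342149]; denominator coefficients [1, -7416447770/5409416529, 618501676/5409416529, 20006150366/48684748761].


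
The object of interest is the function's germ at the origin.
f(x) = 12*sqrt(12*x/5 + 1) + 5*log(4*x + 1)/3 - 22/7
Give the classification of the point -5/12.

The point is an algebraic (square-root) branch point.

The term (12)*sqrt(1 - x/(-5/12)) has argument 1 - -5/12/(-5/12) = 0 at -5/12: a square-root (algebraic, two-sheeted) branch point; the remaining terms are analytic or single-valued there.


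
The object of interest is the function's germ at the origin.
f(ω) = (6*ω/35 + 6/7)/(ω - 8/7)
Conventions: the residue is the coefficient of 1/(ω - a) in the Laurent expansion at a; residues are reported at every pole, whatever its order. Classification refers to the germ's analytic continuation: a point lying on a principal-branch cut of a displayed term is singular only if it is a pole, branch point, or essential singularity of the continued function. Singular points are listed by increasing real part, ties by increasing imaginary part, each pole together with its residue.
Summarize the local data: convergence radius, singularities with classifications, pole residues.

Denominator factor (ω - 8/7): pole of order 1 at 8/7, modulus 8/7.
The radius of convergence is the smallest modulus among the singular points: 8/7.
At the order-1 pole 8/7 set g(ω) = (ω - (8/7))*f(ω) = 6*ω/35 + 6/7.
Simple pole: residue = g(a) at a = 8/7, which is 258/245.

Radius of convergence at 0: 8/7.
At 8/7: a pole of order 1; residue 258/245.


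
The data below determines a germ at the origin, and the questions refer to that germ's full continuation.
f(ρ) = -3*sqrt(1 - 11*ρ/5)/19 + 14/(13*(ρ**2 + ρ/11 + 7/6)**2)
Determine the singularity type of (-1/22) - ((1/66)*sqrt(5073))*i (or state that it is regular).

The denominator factor ρ**2 + ρ/11 + 7/6 vanishes at (-1/22) - ((1/66)*sqrt(5073))*i and appears to the power 2; the numerator there equals 14/13, nonzero, and no other factor vanishes.
The branch terms are analytic at this point.
Hence a pole whose order is the multiplicity, 2.

The point is a pole of order 2.


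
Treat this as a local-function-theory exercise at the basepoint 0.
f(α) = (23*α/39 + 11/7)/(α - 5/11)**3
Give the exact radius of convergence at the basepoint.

The radius of convergence is 5/11.

Denominator factor (α - 5/11)^3: pole of order 3 at 5/11, modulus 5/11.
The radius of convergence is the smallest modulus among the singular points: 5/11.


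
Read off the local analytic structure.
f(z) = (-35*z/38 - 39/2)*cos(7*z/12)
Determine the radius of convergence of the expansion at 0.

The factor cos(7*z/12) is entire and contributes no finite singular point.
The polynomial part has no poles.
No finite singular points: the Taylor series at 0 converges everywhere.

The radius of convergence is infinite.


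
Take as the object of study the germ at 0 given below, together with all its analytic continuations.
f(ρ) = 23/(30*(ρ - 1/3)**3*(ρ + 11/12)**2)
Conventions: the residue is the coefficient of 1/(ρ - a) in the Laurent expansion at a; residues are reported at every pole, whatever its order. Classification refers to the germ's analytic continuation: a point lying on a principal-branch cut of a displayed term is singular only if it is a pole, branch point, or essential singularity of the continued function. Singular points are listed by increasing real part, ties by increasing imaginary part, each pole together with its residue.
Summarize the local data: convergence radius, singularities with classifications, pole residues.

Radius of convergence at 0: 1/3.
At -11/12: a pole of order 2; residue -2944/3125.
At 1/3: a pole of order 3; residue 2944/3125.

Denominator factor (ρ + 11/12)^2: pole of order 2 at -11/12, modulus 11/12.
Denominator factor (ρ - 1/3)^3: pole of order 3 at 1/3, modulus 1/3.
The radius of convergence is the smallest modulus among the singular points: 1/3.
At the order-2 pole -11/12 set g(ρ) = (ρ - (-11/12))^2*f(ρ) = 23/(30*(ρ - 1/3)**3).
Order-2 pole: residue = g'(a); g'(-11/12) = -2944/3125, so the residue is -2944/3125.
At the order-3 pole 1/3 set g(ρ) = (ρ - (1/3))^3*f(ρ) = 23/(30*(ρ + 11/12)**2).
Order-3 pole: residue = g''(a)/2; g''(1/3) = 5888/3125, so the residue is 2944/3125.
List the singular points by increasing real part (a conjugate pair: the negative imaginary part first).


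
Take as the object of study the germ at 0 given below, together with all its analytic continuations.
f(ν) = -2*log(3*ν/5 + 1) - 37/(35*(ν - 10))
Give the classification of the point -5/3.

The term (-2)*log(1 - ν/(-5/3)) has argument 1 - -5/3/(-5/3) = 0 at -5/3: a logarithmic (infinitely-sheeted) branch point; the remaining terms are analytic or single-valued there.

The point is a logarithmic branch point.


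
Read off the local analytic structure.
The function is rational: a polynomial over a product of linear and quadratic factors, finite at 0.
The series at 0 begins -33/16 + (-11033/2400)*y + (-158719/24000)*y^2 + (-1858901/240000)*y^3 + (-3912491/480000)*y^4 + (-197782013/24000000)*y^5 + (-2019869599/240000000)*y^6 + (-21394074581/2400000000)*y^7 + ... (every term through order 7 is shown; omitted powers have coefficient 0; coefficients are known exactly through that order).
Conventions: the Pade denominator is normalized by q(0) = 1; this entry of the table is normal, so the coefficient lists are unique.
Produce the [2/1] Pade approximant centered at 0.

Taylor coefficients needed (read off): a_0 = -33/16, a_1 = -11033/2400, a_2 = -158719/24000, a_3 = -1858901/240000.
Write the denominator as Q(y) = 1 + q1*y. Requiring Q*f - P = O(y^4) with deg P <= 2 kills the coefficients of y^3..y^3 in Q*f:
  y^3: a_3 + q1*a_2 = 0, i.e. -1858901/240000 + (-158719/24000)*q1 = 0.
Solving this linear system: q1 = -168991/144290.
The numerator is Q*f truncated at degree 2: P0 = a_0 = -33/16; P1 = a_1 + q1*a_0 = -18886153/8657400; P2 = a_2 + q1*a_1 = -35473229/28858000.

The Pade approximant has numerator coefficients [-33/16, -18886153/8657400, -35473229/28858000]; denominator coefficients [1, -168991/144290].


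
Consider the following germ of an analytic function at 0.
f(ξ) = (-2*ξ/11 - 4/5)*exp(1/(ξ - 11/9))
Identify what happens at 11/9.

The point is an essential singularity.

The exponent 1/(ξ - (11/9)) has a pole at 11/9, so exp(1/(ξ - (11/9))) takes every nonzero value near it: an essential singularity (not a pole of any order).


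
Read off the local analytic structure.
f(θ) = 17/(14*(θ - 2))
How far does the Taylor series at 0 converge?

Denominator factor (θ - 2): pole of order 1 at 2, modulus 2.
The radius of convergence is the smallest modulus among the singular points: 2.

The radius of convergence is 2.


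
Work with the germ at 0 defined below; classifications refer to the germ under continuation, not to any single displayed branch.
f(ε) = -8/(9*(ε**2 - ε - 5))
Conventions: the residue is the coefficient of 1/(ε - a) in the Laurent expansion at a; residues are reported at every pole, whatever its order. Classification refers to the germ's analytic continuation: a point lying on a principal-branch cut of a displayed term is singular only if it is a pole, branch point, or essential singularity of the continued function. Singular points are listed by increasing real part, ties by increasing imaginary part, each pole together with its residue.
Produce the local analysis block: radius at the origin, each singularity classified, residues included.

Denominator factor (ε**2 - ε - 5): discriminant 21, real irrational roots 1/2 + (1/2)*sqrt(21) and 1/2 - (1/2)*sqrt(21); poles of order 1, moduli 1/2 + (1/2)*sqrt(21) and -1/2 + (1/2)*sqrt(21).
The radius of convergence is the smallest modulus among the singular points: -1/2 + (1/2)*sqrt(21).
The factor ε**2 - ε - 5 splits as (ε - a)(ε - a') with a = 1/2 - (1/2)*sqrt(21), a' = 1/2 + (1/2)*sqrt(21). At the order-1 pole a set g(ε) = (ε - a)*f(ε) = [-8/9] / (ε - a').
Simple pole: residue = g(a) at a = 1/2 - (1/2)*sqrt(21), which is (8/189)*sqrt(21).
The factor ε**2 - ε - 5 splits as (ε - a)(ε - a') with a = 1/2 + (1/2)*sqrt(21), a' = 1/2 - (1/2)*sqrt(21). At the order-1 pole a set g(ε) = (ε - a)*f(ε) = [-8/9] / (ε - a').
Simple pole: residue = g(a) at a = 1/2 + (1/2)*sqrt(21), which is -(8/189)*sqrt(21).
List the singular points by increasing real part (a conjugate pair: the negative imaginary part first).

Radius of convergence at 0: -1/2 + (1/2)*sqrt(21).
At 1/2 - (1/2)*sqrt(21): a pole of order 1; residue (8/189)*sqrt(21).
At 1/2 + (1/2)*sqrt(21): a pole of order 1; residue -(8/189)*sqrt(21).


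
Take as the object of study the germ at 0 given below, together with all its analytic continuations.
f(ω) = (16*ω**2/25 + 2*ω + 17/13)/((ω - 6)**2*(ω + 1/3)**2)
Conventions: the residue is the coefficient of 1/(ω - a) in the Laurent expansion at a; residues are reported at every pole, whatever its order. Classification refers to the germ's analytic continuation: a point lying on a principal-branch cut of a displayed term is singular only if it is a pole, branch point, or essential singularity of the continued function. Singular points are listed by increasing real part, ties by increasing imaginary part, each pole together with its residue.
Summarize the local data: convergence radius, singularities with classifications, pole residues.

Denominator factor (ω - 6)^2: pole of order 2 at 6, modulus 6.
Denominator factor (ω + 1/3)^2: pole of order 2 at -1/3, modulus 1/3.
The radius of convergence is the smallest modulus among the singular points: 1/3.
At the order-2 pole -1/3 set g(ω) = (ω - (-1/3))^2*f(ω) = (16*ω**2/25 + 2*ω + 17/13)/(ω - 6)**2.
Order-2 pole: residue = g'(a); g'(-1/3) = 99936/2229175, so the residue is 99936/2229175.
At the order-2 pole 6 set g(ω) = (ω - (6))^2*f(ω) = (16*ω**2/25 + 2*ω + 17/13)/(ω + 1/3)**2.
Order-2 pole: residue = g'(a); g'(6) = -99936/2229175, so the residue is -99936/2229175.
List the singular points by increasing real part (a conjugate pair: the negative imaginary part first).

Radius of convergence at 0: 1/3.
At -1/3: a pole of order 2; residue 99936/2229175.
At 6: a pole of order 2; residue -99936/2229175.


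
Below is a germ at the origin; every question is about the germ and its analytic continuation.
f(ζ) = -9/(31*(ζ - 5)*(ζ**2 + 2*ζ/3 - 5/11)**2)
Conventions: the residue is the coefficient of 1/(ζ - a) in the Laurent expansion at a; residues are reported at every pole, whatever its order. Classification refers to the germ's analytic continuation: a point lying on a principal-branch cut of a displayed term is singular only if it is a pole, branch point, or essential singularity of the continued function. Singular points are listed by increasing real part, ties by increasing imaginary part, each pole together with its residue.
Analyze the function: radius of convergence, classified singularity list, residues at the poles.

Radius of convergence at 0: -1/3 + (2/33)*sqrt(154).
At -1/3 - (2/33)*sqrt(154): a pole of order 2; residue 9801/52476800 + (3244131/1285681600)*sqrt(154).
At -1/3 + (2/33)*sqrt(154): a pole of order 2; residue 9801/52476800 - (3244131/1285681600)*sqrt(154).
At 5: a pole of order 1; residue -9801/26238400.


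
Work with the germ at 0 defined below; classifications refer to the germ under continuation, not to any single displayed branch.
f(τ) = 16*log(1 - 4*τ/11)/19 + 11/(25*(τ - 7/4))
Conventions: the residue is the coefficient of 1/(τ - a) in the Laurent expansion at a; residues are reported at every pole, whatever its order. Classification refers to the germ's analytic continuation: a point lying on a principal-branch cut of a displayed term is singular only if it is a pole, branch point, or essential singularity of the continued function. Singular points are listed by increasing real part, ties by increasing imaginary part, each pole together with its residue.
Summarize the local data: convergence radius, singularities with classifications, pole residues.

Denominator factor (τ - 7/4): pole of order 1 at 7/4, modulus 7/4.
Branch term (16/19)*log(1 - τ/(11/4)): its argument vanishes at τ = 11/4, a logarithmic branch point, modulus 11/4.
The radius of convergence is the smallest modulus among the singular points: 7/4.
The branch term is analytic at 7/4 and contributes nothing to the residue; only the rational part matters.
At the order-1 pole 7/4 set g(τ) = (τ - (7/4))*(rational part) = 11/25.
Simple pole: residue = g(a) at a = 7/4, which is 11/25.
List the singular points by increasing real part (a conjugate pair: the negative imaginary part first).

Radius of convergence at 0: 7/4.
At 7/4: a pole of order 1; residue 11/25.
At 11/4: a logarithmic branch point.


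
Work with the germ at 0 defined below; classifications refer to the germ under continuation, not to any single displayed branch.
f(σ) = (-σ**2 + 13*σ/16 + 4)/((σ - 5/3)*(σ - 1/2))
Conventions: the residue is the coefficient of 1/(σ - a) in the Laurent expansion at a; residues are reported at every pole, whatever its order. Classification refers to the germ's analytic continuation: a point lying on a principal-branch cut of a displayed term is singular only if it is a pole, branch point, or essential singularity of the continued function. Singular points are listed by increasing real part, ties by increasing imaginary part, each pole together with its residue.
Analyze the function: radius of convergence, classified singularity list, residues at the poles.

Denominator factor (σ - 5/3): pole of order 1 at 5/3, modulus 5/3.
Denominator factor (σ - 1/2): pole of order 1 at 1/2, modulus 1/2.
The radius of convergence is the smallest modulus among the singular points: 1/2.
At the order-1 pole 1/2 set g(σ) = (σ - (1/2))*f(σ) = (-σ**2 + 13*σ/16 + 4)/(σ - 5/3).
Simple pole: residue = g(a) at a = 1/2, which is -57/16.
At the order-1 pole 5/3 set g(σ) = (σ - (5/3))*f(σ) = (-σ**2 + 13*σ/16 + 4)/(σ - 1/2).
Simple pole: residue = g(a) at a = 5/3, which is 53/24.
List the singular points by increasing real part (a conjugate pair: the negative imaginary part first).

Radius of convergence at 0: 1/2.
At 1/2: a pole of order 1; residue -57/16.
At 5/3: a pole of order 1; residue 53/24.


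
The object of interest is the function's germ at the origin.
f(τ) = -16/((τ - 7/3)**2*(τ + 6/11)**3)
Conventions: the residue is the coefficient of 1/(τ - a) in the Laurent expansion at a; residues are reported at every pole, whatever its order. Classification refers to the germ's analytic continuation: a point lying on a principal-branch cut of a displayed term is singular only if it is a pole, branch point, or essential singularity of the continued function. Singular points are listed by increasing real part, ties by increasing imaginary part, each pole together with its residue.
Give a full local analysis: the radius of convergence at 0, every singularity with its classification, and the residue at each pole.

Denominator factor (τ - 7/3)^2: pole of order 2 at 7/3, modulus 7/3.
Denominator factor (τ + 6/11)^3: pole of order 3 at -6/11, modulus 6/11.
The radius of convergence is the smallest modulus among the singular points: 6/11.
At the order-3 pole -6/11 set g(τ) = (τ - (-6/11))^3*f(τ) = -16/(τ - 7/3)**2.
Order-3 pole: residue = g''(a)/2; g''(-6/11) = -113848416/81450625, so the residue is -56924208/81450625.
At the order-2 pole 7/3 set g(τ) = (τ - (7/3))^2*f(τ) = -16/(τ + 6/11)**3.
Order-2 pole: residue = g'(a); g'(7/3) = 56924208/81450625, so the residue is 56924208/81450625.
List the singular points by increasing real part (a conjugate pair: the negative imaginary part first).

Radius of convergence at 0: 6/11.
At -6/11: a pole of order 3; residue -56924208/81450625.
At 7/3: a pole of order 2; residue 56924208/81450625.
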